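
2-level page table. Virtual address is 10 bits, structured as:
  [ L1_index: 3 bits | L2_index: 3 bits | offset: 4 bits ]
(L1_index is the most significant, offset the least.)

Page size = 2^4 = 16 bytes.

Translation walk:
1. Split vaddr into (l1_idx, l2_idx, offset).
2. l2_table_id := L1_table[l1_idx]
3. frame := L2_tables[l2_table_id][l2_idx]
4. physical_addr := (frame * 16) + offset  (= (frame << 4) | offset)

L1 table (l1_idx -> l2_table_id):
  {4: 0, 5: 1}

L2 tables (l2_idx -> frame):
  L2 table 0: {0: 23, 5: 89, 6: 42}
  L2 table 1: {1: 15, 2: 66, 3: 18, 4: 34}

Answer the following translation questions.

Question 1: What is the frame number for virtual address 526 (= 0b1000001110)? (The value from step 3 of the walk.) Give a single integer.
Answer: 23

Derivation:
vaddr = 526: l1_idx=4, l2_idx=0
L1[4] = 0; L2[0][0] = 23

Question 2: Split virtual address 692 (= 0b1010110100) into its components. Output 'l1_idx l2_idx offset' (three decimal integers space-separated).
Answer: 5 3 4

Derivation:
vaddr = 692 = 0b1010110100
  top 3 bits -> l1_idx = 5
  next 3 bits -> l2_idx = 3
  bottom 4 bits -> offset = 4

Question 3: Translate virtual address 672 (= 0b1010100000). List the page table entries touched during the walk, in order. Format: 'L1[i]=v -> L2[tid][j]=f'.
vaddr = 672 = 0b1010100000
Split: l1_idx=5, l2_idx=2, offset=0

Answer: L1[5]=1 -> L2[1][2]=66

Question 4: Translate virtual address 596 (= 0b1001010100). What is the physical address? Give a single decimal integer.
vaddr = 596 = 0b1001010100
Split: l1_idx=4, l2_idx=5, offset=4
L1[4] = 0
L2[0][5] = 89
paddr = 89 * 16 + 4 = 1428

Answer: 1428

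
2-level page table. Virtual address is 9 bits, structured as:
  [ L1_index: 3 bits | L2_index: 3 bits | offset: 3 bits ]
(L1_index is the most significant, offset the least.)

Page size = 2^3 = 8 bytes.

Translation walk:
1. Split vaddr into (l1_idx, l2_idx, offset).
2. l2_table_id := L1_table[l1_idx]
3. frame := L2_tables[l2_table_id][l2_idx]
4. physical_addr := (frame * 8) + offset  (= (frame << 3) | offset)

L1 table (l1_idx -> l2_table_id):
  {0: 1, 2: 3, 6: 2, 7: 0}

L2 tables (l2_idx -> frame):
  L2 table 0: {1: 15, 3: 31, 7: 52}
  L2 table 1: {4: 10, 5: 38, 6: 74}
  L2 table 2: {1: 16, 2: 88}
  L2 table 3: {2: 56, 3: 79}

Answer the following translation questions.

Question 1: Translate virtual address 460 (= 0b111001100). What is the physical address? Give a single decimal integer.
vaddr = 460 = 0b111001100
Split: l1_idx=7, l2_idx=1, offset=4
L1[7] = 0
L2[0][1] = 15
paddr = 15 * 8 + 4 = 124

Answer: 124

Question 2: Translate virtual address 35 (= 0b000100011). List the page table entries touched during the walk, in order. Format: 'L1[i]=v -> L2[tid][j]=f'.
Answer: L1[0]=1 -> L2[1][4]=10

Derivation:
vaddr = 35 = 0b000100011
Split: l1_idx=0, l2_idx=4, offset=3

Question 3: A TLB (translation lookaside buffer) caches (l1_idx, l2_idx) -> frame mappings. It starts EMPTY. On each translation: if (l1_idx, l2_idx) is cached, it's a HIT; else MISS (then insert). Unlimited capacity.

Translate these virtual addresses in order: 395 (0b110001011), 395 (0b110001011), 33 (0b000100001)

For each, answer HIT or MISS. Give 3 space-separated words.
Answer: MISS HIT MISS

Derivation:
vaddr=395: (6,1) not in TLB -> MISS, insert
vaddr=395: (6,1) in TLB -> HIT
vaddr=33: (0,4) not in TLB -> MISS, insert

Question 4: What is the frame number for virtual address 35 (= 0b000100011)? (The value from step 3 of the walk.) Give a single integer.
Answer: 10

Derivation:
vaddr = 35: l1_idx=0, l2_idx=4
L1[0] = 1; L2[1][4] = 10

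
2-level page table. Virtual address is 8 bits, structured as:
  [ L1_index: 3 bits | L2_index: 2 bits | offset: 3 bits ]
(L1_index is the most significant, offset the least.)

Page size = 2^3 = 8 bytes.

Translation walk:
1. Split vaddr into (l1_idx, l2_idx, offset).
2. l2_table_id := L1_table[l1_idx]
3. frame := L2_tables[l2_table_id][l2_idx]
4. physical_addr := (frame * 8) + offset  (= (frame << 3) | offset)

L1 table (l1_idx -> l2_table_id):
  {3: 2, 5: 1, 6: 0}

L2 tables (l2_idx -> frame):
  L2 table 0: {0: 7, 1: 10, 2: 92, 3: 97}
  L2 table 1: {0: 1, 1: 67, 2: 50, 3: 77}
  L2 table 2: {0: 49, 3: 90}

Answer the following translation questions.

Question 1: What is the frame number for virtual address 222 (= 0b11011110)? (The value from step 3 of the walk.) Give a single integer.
Answer: 97

Derivation:
vaddr = 222: l1_idx=6, l2_idx=3
L1[6] = 0; L2[0][3] = 97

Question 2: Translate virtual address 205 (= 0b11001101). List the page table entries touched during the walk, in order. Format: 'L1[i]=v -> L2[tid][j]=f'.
Answer: L1[6]=0 -> L2[0][1]=10

Derivation:
vaddr = 205 = 0b11001101
Split: l1_idx=6, l2_idx=1, offset=5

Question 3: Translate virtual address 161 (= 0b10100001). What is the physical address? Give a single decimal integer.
Answer: 9

Derivation:
vaddr = 161 = 0b10100001
Split: l1_idx=5, l2_idx=0, offset=1
L1[5] = 1
L2[1][0] = 1
paddr = 1 * 8 + 1 = 9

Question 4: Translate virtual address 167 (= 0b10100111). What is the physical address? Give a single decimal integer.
vaddr = 167 = 0b10100111
Split: l1_idx=5, l2_idx=0, offset=7
L1[5] = 1
L2[1][0] = 1
paddr = 1 * 8 + 7 = 15

Answer: 15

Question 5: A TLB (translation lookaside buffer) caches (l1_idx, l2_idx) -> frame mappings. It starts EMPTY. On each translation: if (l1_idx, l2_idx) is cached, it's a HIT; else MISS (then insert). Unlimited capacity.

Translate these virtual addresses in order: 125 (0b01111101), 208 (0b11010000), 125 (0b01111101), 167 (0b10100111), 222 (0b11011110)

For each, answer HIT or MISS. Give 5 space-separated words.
Answer: MISS MISS HIT MISS MISS

Derivation:
vaddr=125: (3,3) not in TLB -> MISS, insert
vaddr=208: (6,2) not in TLB -> MISS, insert
vaddr=125: (3,3) in TLB -> HIT
vaddr=167: (5,0) not in TLB -> MISS, insert
vaddr=222: (6,3) not in TLB -> MISS, insert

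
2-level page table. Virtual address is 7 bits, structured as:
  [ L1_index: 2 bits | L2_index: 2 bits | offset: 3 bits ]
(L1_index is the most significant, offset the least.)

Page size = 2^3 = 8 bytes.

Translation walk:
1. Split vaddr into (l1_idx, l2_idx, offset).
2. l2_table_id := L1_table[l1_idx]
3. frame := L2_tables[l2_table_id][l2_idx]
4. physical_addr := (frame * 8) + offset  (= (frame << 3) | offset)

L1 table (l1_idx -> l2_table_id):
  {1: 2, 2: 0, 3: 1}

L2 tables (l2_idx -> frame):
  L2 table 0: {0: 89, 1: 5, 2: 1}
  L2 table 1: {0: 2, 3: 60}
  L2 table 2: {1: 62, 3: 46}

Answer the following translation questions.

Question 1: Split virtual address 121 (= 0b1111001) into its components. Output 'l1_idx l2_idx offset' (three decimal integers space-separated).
vaddr = 121 = 0b1111001
  top 2 bits -> l1_idx = 3
  next 2 bits -> l2_idx = 3
  bottom 3 bits -> offset = 1

Answer: 3 3 1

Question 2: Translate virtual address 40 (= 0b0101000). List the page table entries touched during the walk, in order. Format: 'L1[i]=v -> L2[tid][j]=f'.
vaddr = 40 = 0b0101000
Split: l1_idx=1, l2_idx=1, offset=0

Answer: L1[1]=2 -> L2[2][1]=62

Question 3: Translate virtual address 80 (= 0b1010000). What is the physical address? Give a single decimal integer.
Answer: 8

Derivation:
vaddr = 80 = 0b1010000
Split: l1_idx=2, l2_idx=2, offset=0
L1[2] = 0
L2[0][2] = 1
paddr = 1 * 8 + 0 = 8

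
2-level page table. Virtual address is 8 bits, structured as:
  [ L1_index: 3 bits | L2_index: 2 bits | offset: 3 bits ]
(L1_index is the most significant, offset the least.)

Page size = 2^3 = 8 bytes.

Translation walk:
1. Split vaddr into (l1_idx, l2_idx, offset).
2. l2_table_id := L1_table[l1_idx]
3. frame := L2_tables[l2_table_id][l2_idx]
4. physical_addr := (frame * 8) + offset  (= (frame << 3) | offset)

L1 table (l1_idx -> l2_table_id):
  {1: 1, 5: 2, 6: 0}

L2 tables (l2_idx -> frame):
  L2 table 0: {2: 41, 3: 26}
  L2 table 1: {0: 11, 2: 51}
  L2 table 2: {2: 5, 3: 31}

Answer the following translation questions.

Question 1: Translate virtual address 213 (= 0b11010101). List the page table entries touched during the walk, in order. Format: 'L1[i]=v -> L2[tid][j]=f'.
vaddr = 213 = 0b11010101
Split: l1_idx=6, l2_idx=2, offset=5

Answer: L1[6]=0 -> L2[0][2]=41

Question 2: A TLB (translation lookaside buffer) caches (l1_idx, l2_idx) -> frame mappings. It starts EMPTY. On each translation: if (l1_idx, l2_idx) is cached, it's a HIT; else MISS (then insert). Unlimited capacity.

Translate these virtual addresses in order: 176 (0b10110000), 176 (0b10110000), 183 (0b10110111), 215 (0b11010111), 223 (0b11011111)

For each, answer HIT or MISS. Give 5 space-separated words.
Answer: MISS HIT HIT MISS MISS

Derivation:
vaddr=176: (5,2) not in TLB -> MISS, insert
vaddr=176: (5,2) in TLB -> HIT
vaddr=183: (5,2) in TLB -> HIT
vaddr=215: (6,2) not in TLB -> MISS, insert
vaddr=223: (6,3) not in TLB -> MISS, insert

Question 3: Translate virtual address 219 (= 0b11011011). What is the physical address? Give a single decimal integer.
Answer: 211

Derivation:
vaddr = 219 = 0b11011011
Split: l1_idx=6, l2_idx=3, offset=3
L1[6] = 0
L2[0][3] = 26
paddr = 26 * 8 + 3 = 211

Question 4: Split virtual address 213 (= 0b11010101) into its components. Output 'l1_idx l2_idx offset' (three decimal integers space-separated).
vaddr = 213 = 0b11010101
  top 3 bits -> l1_idx = 6
  next 2 bits -> l2_idx = 2
  bottom 3 bits -> offset = 5

Answer: 6 2 5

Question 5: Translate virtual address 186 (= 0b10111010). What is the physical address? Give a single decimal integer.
Answer: 250

Derivation:
vaddr = 186 = 0b10111010
Split: l1_idx=5, l2_idx=3, offset=2
L1[5] = 2
L2[2][3] = 31
paddr = 31 * 8 + 2 = 250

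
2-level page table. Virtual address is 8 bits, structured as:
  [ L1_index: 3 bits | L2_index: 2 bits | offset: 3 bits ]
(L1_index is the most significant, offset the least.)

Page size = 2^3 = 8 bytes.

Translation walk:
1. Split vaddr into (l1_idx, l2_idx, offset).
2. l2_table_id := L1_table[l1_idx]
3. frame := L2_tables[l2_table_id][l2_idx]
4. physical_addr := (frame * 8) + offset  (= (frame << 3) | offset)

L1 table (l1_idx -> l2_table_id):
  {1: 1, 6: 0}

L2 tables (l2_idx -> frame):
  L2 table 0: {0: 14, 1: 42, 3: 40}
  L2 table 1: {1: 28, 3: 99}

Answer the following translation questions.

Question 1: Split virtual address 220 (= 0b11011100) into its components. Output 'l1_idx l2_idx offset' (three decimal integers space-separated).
Answer: 6 3 4

Derivation:
vaddr = 220 = 0b11011100
  top 3 bits -> l1_idx = 6
  next 2 bits -> l2_idx = 3
  bottom 3 bits -> offset = 4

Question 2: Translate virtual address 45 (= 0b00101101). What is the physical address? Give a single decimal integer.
Answer: 229

Derivation:
vaddr = 45 = 0b00101101
Split: l1_idx=1, l2_idx=1, offset=5
L1[1] = 1
L2[1][1] = 28
paddr = 28 * 8 + 5 = 229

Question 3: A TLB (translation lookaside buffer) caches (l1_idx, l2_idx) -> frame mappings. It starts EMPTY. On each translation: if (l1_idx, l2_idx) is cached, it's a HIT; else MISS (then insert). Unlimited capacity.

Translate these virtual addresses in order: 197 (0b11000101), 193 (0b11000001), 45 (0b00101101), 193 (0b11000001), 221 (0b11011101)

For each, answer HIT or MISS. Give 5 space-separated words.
vaddr=197: (6,0) not in TLB -> MISS, insert
vaddr=193: (6,0) in TLB -> HIT
vaddr=45: (1,1) not in TLB -> MISS, insert
vaddr=193: (6,0) in TLB -> HIT
vaddr=221: (6,3) not in TLB -> MISS, insert

Answer: MISS HIT MISS HIT MISS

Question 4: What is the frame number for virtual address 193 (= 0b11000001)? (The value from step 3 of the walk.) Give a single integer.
Answer: 14

Derivation:
vaddr = 193: l1_idx=6, l2_idx=0
L1[6] = 0; L2[0][0] = 14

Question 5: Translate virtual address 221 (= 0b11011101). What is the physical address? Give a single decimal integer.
Answer: 325

Derivation:
vaddr = 221 = 0b11011101
Split: l1_idx=6, l2_idx=3, offset=5
L1[6] = 0
L2[0][3] = 40
paddr = 40 * 8 + 5 = 325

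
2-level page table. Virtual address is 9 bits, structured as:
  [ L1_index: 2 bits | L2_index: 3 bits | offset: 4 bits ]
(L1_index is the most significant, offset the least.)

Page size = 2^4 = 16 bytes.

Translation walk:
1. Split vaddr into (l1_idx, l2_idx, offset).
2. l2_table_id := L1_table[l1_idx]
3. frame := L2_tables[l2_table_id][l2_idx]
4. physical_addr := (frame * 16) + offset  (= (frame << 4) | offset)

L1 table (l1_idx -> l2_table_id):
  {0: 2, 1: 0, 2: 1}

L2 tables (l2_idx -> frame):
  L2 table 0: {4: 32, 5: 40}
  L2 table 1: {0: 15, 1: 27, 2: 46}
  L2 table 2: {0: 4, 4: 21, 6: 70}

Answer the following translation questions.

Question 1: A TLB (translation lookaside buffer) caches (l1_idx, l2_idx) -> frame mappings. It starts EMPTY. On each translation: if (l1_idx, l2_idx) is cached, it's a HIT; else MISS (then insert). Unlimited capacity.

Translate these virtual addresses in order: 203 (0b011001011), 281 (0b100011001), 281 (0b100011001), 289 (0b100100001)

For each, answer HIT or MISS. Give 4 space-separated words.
Answer: MISS MISS HIT MISS

Derivation:
vaddr=203: (1,4) not in TLB -> MISS, insert
vaddr=281: (2,1) not in TLB -> MISS, insert
vaddr=281: (2,1) in TLB -> HIT
vaddr=289: (2,2) not in TLB -> MISS, insert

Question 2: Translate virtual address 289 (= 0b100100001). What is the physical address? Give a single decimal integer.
vaddr = 289 = 0b100100001
Split: l1_idx=2, l2_idx=2, offset=1
L1[2] = 1
L2[1][2] = 46
paddr = 46 * 16 + 1 = 737

Answer: 737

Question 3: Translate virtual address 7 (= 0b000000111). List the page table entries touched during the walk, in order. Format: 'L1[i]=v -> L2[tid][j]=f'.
Answer: L1[0]=2 -> L2[2][0]=4

Derivation:
vaddr = 7 = 0b000000111
Split: l1_idx=0, l2_idx=0, offset=7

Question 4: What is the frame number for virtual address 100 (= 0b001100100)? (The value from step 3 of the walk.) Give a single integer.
Answer: 70

Derivation:
vaddr = 100: l1_idx=0, l2_idx=6
L1[0] = 2; L2[2][6] = 70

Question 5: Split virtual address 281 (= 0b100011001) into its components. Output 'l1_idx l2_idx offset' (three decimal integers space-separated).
Answer: 2 1 9

Derivation:
vaddr = 281 = 0b100011001
  top 2 bits -> l1_idx = 2
  next 3 bits -> l2_idx = 1
  bottom 4 bits -> offset = 9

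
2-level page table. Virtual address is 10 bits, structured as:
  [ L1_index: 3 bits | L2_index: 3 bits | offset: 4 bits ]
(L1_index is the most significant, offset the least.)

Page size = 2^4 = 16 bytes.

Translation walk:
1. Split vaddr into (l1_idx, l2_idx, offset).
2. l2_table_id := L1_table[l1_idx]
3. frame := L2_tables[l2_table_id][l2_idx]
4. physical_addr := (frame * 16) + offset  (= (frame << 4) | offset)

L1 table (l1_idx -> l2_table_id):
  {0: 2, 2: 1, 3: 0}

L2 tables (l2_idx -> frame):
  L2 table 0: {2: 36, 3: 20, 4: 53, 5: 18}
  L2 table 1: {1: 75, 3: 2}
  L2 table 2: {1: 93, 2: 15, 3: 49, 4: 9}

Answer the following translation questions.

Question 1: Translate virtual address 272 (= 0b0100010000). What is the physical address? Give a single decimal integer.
Answer: 1200

Derivation:
vaddr = 272 = 0b0100010000
Split: l1_idx=2, l2_idx=1, offset=0
L1[2] = 1
L2[1][1] = 75
paddr = 75 * 16 + 0 = 1200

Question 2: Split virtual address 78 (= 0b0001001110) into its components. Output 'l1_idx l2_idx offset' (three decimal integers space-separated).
Answer: 0 4 14

Derivation:
vaddr = 78 = 0b0001001110
  top 3 bits -> l1_idx = 0
  next 3 bits -> l2_idx = 4
  bottom 4 bits -> offset = 14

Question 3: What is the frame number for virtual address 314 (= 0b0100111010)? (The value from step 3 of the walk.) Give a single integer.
vaddr = 314: l1_idx=2, l2_idx=3
L1[2] = 1; L2[1][3] = 2

Answer: 2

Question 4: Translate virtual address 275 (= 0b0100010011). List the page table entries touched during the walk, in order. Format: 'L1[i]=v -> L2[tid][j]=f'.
vaddr = 275 = 0b0100010011
Split: l1_idx=2, l2_idx=1, offset=3

Answer: L1[2]=1 -> L2[1][1]=75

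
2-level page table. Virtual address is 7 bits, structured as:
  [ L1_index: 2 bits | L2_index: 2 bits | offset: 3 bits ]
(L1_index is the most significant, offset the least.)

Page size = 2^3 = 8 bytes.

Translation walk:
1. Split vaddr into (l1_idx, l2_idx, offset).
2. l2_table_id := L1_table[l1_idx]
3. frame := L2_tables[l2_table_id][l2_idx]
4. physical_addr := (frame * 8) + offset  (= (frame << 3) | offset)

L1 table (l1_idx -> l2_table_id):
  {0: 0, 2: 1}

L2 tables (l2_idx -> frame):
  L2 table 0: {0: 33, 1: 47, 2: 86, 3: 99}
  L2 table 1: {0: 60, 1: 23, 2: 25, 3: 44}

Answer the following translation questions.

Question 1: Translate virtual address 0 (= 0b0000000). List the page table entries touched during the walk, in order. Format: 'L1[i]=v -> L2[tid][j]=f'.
vaddr = 0 = 0b0000000
Split: l1_idx=0, l2_idx=0, offset=0

Answer: L1[0]=0 -> L2[0][0]=33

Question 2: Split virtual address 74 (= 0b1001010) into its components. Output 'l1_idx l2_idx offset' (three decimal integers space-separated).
vaddr = 74 = 0b1001010
  top 2 bits -> l1_idx = 2
  next 2 bits -> l2_idx = 1
  bottom 3 bits -> offset = 2

Answer: 2 1 2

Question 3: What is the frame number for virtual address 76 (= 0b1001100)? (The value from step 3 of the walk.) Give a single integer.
Answer: 23

Derivation:
vaddr = 76: l1_idx=2, l2_idx=1
L1[2] = 1; L2[1][1] = 23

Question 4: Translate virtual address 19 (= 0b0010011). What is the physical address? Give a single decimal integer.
vaddr = 19 = 0b0010011
Split: l1_idx=0, l2_idx=2, offset=3
L1[0] = 0
L2[0][2] = 86
paddr = 86 * 8 + 3 = 691

Answer: 691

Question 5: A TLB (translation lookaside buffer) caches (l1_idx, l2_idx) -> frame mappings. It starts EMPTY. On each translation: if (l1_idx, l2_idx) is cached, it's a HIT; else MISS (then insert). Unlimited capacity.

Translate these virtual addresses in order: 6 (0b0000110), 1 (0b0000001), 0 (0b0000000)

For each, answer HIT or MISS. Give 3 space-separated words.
vaddr=6: (0,0) not in TLB -> MISS, insert
vaddr=1: (0,0) in TLB -> HIT
vaddr=0: (0,0) in TLB -> HIT

Answer: MISS HIT HIT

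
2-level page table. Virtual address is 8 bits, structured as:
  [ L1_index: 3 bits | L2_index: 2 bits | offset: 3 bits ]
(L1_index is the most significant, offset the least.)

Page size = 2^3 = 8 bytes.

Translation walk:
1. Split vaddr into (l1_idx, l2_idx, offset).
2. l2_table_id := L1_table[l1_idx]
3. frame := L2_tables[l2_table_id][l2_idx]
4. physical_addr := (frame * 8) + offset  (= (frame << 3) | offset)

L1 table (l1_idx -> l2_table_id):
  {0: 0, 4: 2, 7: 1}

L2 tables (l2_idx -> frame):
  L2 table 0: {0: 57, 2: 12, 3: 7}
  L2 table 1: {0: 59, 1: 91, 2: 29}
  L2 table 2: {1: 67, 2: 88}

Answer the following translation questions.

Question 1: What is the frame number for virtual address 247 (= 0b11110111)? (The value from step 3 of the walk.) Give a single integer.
vaddr = 247: l1_idx=7, l2_idx=2
L1[7] = 1; L2[1][2] = 29

Answer: 29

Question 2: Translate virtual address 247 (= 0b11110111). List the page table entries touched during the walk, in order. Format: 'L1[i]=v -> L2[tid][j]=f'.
Answer: L1[7]=1 -> L2[1][2]=29

Derivation:
vaddr = 247 = 0b11110111
Split: l1_idx=7, l2_idx=2, offset=7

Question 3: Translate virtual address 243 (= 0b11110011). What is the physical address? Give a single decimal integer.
vaddr = 243 = 0b11110011
Split: l1_idx=7, l2_idx=2, offset=3
L1[7] = 1
L2[1][2] = 29
paddr = 29 * 8 + 3 = 235

Answer: 235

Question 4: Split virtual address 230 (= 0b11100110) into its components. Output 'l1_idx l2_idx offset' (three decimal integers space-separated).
Answer: 7 0 6

Derivation:
vaddr = 230 = 0b11100110
  top 3 bits -> l1_idx = 7
  next 2 bits -> l2_idx = 0
  bottom 3 bits -> offset = 6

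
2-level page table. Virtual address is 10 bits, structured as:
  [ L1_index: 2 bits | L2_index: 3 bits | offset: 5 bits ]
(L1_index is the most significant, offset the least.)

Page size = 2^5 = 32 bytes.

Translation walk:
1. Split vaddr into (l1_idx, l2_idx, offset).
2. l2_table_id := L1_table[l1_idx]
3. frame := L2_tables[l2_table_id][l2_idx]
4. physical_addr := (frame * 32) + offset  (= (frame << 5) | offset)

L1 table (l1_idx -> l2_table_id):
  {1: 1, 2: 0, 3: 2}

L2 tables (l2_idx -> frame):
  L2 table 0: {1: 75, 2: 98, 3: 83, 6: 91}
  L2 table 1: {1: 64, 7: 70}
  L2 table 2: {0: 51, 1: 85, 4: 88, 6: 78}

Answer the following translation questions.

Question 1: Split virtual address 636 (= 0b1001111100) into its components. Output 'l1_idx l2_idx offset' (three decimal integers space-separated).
vaddr = 636 = 0b1001111100
  top 2 bits -> l1_idx = 2
  next 3 bits -> l2_idx = 3
  bottom 5 bits -> offset = 28

Answer: 2 3 28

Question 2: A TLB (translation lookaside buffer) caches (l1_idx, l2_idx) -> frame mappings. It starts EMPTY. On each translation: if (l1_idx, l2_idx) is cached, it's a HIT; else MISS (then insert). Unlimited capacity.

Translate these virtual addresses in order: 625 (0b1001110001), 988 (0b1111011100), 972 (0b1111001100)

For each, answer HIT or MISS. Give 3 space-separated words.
Answer: MISS MISS HIT

Derivation:
vaddr=625: (2,3) not in TLB -> MISS, insert
vaddr=988: (3,6) not in TLB -> MISS, insert
vaddr=972: (3,6) in TLB -> HIT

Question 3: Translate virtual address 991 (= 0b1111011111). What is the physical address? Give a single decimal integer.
Answer: 2527

Derivation:
vaddr = 991 = 0b1111011111
Split: l1_idx=3, l2_idx=6, offset=31
L1[3] = 2
L2[2][6] = 78
paddr = 78 * 32 + 31 = 2527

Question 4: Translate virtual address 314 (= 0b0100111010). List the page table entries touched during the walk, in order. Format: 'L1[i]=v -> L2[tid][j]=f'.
vaddr = 314 = 0b0100111010
Split: l1_idx=1, l2_idx=1, offset=26

Answer: L1[1]=1 -> L2[1][1]=64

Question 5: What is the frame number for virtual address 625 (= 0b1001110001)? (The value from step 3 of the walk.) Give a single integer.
vaddr = 625: l1_idx=2, l2_idx=3
L1[2] = 0; L2[0][3] = 83

Answer: 83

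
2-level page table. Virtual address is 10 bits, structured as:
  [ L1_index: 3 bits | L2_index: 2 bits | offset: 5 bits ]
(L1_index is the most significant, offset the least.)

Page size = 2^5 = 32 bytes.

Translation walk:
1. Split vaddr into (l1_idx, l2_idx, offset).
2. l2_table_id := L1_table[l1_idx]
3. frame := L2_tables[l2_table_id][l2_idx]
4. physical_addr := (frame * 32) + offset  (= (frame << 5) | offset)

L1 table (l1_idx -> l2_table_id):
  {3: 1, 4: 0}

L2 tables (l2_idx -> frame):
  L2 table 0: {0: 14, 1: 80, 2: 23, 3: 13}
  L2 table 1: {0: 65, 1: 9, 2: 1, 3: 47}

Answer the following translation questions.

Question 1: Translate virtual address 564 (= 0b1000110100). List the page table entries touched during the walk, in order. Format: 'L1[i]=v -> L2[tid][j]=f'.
vaddr = 564 = 0b1000110100
Split: l1_idx=4, l2_idx=1, offset=20

Answer: L1[4]=0 -> L2[0][1]=80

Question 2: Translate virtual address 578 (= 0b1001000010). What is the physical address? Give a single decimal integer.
Answer: 738

Derivation:
vaddr = 578 = 0b1001000010
Split: l1_idx=4, l2_idx=2, offset=2
L1[4] = 0
L2[0][2] = 23
paddr = 23 * 32 + 2 = 738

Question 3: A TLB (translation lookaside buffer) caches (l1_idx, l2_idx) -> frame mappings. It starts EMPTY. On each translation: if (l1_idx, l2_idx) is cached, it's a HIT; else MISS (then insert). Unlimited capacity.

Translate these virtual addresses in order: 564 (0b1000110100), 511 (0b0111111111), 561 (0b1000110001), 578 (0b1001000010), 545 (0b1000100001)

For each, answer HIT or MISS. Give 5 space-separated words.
Answer: MISS MISS HIT MISS HIT

Derivation:
vaddr=564: (4,1) not in TLB -> MISS, insert
vaddr=511: (3,3) not in TLB -> MISS, insert
vaddr=561: (4,1) in TLB -> HIT
vaddr=578: (4,2) not in TLB -> MISS, insert
vaddr=545: (4,1) in TLB -> HIT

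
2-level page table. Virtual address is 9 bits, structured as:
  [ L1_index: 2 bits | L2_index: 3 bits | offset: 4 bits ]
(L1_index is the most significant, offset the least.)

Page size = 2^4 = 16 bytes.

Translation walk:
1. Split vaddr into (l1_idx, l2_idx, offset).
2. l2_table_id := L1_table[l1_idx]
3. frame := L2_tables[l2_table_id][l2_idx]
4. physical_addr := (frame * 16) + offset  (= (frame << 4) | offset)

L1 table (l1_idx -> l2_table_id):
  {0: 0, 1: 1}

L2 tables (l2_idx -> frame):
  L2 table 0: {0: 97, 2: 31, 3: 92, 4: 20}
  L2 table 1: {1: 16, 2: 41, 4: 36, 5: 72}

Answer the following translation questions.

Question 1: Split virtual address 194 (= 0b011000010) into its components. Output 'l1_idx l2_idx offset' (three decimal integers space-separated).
Answer: 1 4 2

Derivation:
vaddr = 194 = 0b011000010
  top 2 bits -> l1_idx = 1
  next 3 bits -> l2_idx = 4
  bottom 4 bits -> offset = 2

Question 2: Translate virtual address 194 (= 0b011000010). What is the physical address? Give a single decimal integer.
Answer: 578

Derivation:
vaddr = 194 = 0b011000010
Split: l1_idx=1, l2_idx=4, offset=2
L1[1] = 1
L2[1][4] = 36
paddr = 36 * 16 + 2 = 578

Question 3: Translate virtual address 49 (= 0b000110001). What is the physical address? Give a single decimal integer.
vaddr = 49 = 0b000110001
Split: l1_idx=0, l2_idx=3, offset=1
L1[0] = 0
L2[0][3] = 92
paddr = 92 * 16 + 1 = 1473

Answer: 1473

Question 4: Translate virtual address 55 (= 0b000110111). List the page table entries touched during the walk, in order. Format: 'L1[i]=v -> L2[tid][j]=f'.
Answer: L1[0]=0 -> L2[0][3]=92

Derivation:
vaddr = 55 = 0b000110111
Split: l1_idx=0, l2_idx=3, offset=7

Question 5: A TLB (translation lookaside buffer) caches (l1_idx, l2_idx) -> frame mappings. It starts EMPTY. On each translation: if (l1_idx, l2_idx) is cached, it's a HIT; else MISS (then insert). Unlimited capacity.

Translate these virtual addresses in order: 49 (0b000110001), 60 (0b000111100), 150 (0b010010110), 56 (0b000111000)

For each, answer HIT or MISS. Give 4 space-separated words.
vaddr=49: (0,3) not in TLB -> MISS, insert
vaddr=60: (0,3) in TLB -> HIT
vaddr=150: (1,1) not in TLB -> MISS, insert
vaddr=56: (0,3) in TLB -> HIT

Answer: MISS HIT MISS HIT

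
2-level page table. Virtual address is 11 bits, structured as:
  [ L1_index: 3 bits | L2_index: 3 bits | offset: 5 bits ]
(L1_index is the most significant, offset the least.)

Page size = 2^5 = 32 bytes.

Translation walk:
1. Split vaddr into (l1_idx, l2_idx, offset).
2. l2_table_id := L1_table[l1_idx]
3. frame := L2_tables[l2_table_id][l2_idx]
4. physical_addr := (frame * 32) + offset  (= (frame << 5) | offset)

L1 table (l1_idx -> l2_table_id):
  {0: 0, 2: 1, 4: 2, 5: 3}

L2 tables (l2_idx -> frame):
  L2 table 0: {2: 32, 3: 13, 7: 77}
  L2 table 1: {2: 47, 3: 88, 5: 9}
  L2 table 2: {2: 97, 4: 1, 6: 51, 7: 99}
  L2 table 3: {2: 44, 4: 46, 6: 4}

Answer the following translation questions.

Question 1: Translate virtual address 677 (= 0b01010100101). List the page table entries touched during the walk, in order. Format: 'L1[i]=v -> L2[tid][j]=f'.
vaddr = 677 = 0b01010100101
Split: l1_idx=2, l2_idx=5, offset=5

Answer: L1[2]=1 -> L2[1][5]=9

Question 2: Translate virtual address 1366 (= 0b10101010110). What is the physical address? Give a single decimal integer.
Answer: 1430

Derivation:
vaddr = 1366 = 0b10101010110
Split: l1_idx=5, l2_idx=2, offset=22
L1[5] = 3
L2[3][2] = 44
paddr = 44 * 32 + 22 = 1430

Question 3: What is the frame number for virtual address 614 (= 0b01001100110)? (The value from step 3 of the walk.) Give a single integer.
Answer: 88

Derivation:
vaddr = 614: l1_idx=2, l2_idx=3
L1[2] = 1; L2[1][3] = 88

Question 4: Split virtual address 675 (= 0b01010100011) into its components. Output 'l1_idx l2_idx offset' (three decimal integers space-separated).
vaddr = 675 = 0b01010100011
  top 3 bits -> l1_idx = 2
  next 3 bits -> l2_idx = 5
  bottom 5 bits -> offset = 3

Answer: 2 5 3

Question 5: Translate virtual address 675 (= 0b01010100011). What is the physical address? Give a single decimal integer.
Answer: 291

Derivation:
vaddr = 675 = 0b01010100011
Split: l1_idx=2, l2_idx=5, offset=3
L1[2] = 1
L2[1][5] = 9
paddr = 9 * 32 + 3 = 291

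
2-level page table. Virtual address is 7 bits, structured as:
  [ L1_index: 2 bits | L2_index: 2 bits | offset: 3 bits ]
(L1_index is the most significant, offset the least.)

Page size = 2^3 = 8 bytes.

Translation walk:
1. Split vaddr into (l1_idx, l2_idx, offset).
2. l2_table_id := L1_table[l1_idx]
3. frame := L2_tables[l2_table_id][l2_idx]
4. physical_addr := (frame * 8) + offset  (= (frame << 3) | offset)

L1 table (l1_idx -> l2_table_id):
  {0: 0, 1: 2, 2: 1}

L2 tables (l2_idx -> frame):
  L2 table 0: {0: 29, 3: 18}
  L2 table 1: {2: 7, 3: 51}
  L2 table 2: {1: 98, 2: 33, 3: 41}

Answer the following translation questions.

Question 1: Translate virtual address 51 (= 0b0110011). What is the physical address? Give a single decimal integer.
vaddr = 51 = 0b0110011
Split: l1_idx=1, l2_idx=2, offset=3
L1[1] = 2
L2[2][2] = 33
paddr = 33 * 8 + 3 = 267

Answer: 267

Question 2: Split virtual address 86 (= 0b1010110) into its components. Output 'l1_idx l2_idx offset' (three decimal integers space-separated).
Answer: 2 2 6

Derivation:
vaddr = 86 = 0b1010110
  top 2 bits -> l1_idx = 2
  next 2 bits -> l2_idx = 2
  bottom 3 bits -> offset = 6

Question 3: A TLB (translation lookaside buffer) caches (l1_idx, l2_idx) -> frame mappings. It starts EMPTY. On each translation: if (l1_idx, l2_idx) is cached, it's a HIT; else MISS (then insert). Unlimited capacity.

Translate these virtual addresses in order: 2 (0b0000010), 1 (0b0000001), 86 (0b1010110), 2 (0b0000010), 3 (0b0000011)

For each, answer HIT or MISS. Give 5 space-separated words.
Answer: MISS HIT MISS HIT HIT

Derivation:
vaddr=2: (0,0) not in TLB -> MISS, insert
vaddr=1: (0,0) in TLB -> HIT
vaddr=86: (2,2) not in TLB -> MISS, insert
vaddr=2: (0,0) in TLB -> HIT
vaddr=3: (0,0) in TLB -> HIT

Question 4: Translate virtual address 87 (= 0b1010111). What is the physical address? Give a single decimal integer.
vaddr = 87 = 0b1010111
Split: l1_idx=2, l2_idx=2, offset=7
L1[2] = 1
L2[1][2] = 7
paddr = 7 * 8 + 7 = 63

Answer: 63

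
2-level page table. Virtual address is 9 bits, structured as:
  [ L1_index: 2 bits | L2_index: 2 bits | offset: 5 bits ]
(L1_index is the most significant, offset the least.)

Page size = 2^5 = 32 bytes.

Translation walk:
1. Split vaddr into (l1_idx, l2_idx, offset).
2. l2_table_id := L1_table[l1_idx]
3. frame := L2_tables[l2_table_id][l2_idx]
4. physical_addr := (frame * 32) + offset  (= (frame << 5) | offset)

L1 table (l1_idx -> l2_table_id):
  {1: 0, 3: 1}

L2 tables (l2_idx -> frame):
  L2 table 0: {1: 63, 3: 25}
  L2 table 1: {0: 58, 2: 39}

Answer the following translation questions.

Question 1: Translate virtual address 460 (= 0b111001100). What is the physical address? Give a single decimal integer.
Answer: 1260

Derivation:
vaddr = 460 = 0b111001100
Split: l1_idx=3, l2_idx=2, offset=12
L1[3] = 1
L2[1][2] = 39
paddr = 39 * 32 + 12 = 1260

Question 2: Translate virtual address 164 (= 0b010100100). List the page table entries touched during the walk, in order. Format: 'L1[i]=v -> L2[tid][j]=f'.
vaddr = 164 = 0b010100100
Split: l1_idx=1, l2_idx=1, offset=4

Answer: L1[1]=0 -> L2[0][1]=63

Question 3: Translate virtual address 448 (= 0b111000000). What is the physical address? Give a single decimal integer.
Answer: 1248

Derivation:
vaddr = 448 = 0b111000000
Split: l1_idx=3, l2_idx=2, offset=0
L1[3] = 1
L2[1][2] = 39
paddr = 39 * 32 + 0 = 1248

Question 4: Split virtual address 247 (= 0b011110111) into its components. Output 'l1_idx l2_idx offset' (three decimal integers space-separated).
Answer: 1 3 23

Derivation:
vaddr = 247 = 0b011110111
  top 2 bits -> l1_idx = 1
  next 2 bits -> l2_idx = 3
  bottom 5 bits -> offset = 23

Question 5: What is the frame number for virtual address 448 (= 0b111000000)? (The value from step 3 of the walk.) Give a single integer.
vaddr = 448: l1_idx=3, l2_idx=2
L1[3] = 1; L2[1][2] = 39

Answer: 39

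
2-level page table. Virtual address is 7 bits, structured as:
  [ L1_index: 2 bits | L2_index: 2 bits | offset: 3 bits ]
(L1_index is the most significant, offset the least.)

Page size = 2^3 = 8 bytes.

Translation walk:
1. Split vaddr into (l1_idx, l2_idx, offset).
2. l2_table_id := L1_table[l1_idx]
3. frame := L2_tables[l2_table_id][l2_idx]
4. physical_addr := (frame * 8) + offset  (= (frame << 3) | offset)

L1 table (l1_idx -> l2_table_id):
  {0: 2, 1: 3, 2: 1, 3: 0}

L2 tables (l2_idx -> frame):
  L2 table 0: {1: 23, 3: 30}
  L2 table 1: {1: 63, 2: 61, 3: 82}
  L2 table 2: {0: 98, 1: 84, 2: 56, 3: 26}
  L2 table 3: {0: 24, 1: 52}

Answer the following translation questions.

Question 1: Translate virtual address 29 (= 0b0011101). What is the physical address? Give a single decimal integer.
vaddr = 29 = 0b0011101
Split: l1_idx=0, l2_idx=3, offset=5
L1[0] = 2
L2[2][3] = 26
paddr = 26 * 8 + 5 = 213

Answer: 213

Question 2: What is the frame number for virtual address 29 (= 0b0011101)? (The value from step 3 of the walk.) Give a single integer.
vaddr = 29: l1_idx=0, l2_idx=3
L1[0] = 2; L2[2][3] = 26

Answer: 26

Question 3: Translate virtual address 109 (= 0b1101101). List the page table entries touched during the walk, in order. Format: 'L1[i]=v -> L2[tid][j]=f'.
vaddr = 109 = 0b1101101
Split: l1_idx=3, l2_idx=1, offset=5

Answer: L1[3]=0 -> L2[0][1]=23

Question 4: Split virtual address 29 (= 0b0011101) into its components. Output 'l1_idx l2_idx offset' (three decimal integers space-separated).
Answer: 0 3 5

Derivation:
vaddr = 29 = 0b0011101
  top 2 bits -> l1_idx = 0
  next 2 bits -> l2_idx = 3
  bottom 3 bits -> offset = 5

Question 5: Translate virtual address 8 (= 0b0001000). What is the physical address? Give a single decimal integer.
Answer: 672

Derivation:
vaddr = 8 = 0b0001000
Split: l1_idx=0, l2_idx=1, offset=0
L1[0] = 2
L2[2][1] = 84
paddr = 84 * 8 + 0 = 672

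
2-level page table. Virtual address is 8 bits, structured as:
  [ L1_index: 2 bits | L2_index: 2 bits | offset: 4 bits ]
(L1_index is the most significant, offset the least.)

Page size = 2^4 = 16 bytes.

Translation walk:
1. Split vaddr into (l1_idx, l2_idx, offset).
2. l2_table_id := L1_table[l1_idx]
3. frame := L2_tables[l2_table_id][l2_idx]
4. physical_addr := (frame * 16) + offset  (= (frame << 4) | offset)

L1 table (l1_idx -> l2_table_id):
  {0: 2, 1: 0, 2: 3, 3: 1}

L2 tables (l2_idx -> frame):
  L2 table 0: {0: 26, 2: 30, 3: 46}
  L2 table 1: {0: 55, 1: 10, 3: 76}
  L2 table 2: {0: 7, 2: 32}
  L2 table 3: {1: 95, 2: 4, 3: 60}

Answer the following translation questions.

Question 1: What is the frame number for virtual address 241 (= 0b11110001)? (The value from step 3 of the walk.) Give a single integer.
Answer: 76

Derivation:
vaddr = 241: l1_idx=3, l2_idx=3
L1[3] = 1; L2[1][3] = 76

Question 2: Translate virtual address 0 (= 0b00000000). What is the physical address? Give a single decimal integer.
Answer: 112

Derivation:
vaddr = 0 = 0b00000000
Split: l1_idx=0, l2_idx=0, offset=0
L1[0] = 2
L2[2][0] = 7
paddr = 7 * 16 + 0 = 112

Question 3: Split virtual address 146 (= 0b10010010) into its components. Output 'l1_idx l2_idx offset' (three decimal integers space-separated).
Answer: 2 1 2

Derivation:
vaddr = 146 = 0b10010010
  top 2 bits -> l1_idx = 2
  next 2 bits -> l2_idx = 1
  bottom 4 bits -> offset = 2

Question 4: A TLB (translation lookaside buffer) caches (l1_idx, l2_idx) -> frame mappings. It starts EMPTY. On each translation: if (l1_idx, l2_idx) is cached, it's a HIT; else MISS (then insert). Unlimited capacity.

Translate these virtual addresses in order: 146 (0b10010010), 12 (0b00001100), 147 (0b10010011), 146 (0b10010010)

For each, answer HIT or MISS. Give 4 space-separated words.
Answer: MISS MISS HIT HIT

Derivation:
vaddr=146: (2,1) not in TLB -> MISS, insert
vaddr=12: (0,0) not in TLB -> MISS, insert
vaddr=147: (2,1) in TLB -> HIT
vaddr=146: (2,1) in TLB -> HIT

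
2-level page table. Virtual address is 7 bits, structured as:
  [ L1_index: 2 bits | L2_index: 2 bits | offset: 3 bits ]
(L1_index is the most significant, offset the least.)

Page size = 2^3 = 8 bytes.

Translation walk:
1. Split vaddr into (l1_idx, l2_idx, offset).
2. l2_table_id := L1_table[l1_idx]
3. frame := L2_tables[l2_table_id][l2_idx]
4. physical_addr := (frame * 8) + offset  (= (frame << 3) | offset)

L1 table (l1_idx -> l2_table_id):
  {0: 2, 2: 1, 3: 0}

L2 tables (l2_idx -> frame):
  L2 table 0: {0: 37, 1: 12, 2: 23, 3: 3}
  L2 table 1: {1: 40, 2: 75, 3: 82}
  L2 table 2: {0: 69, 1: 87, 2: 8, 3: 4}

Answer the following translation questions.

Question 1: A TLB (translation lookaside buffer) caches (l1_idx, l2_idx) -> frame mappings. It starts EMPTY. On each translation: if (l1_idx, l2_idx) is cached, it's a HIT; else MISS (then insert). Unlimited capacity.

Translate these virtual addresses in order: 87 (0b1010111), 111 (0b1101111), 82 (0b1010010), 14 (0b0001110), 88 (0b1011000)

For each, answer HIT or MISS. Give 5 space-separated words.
vaddr=87: (2,2) not in TLB -> MISS, insert
vaddr=111: (3,1) not in TLB -> MISS, insert
vaddr=82: (2,2) in TLB -> HIT
vaddr=14: (0,1) not in TLB -> MISS, insert
vaddr=88: (2,3) not in TLB -> MISS, insert

Answer: MISS MISS HIT MISS MISS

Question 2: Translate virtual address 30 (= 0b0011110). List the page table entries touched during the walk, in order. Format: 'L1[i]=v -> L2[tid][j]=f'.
vaddr = 30 = 0b0011110
Split: l1_idx=0, l2_idx=3, offset=6

Answer: L1[0]=2 -> L2[2][3]=4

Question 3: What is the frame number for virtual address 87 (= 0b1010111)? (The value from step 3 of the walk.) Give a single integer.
vaddr = 87: l1_idx=2, l2_idx=2
L1[2] = 1; L2[1][2] = 75

Answer: 75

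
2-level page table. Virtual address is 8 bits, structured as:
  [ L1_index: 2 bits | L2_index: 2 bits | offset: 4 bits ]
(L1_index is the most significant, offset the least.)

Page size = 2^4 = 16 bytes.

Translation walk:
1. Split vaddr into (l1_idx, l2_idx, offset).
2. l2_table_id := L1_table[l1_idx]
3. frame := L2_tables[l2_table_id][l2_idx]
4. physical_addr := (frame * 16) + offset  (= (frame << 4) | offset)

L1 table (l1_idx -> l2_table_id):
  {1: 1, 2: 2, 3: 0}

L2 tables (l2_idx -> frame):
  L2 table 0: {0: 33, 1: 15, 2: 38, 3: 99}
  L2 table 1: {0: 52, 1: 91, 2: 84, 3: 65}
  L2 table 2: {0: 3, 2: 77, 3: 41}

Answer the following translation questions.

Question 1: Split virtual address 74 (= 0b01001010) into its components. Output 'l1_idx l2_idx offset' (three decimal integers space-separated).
Answer: 1 0 10

Derivation:
vaddr = 74 = 0b01001010
  top 2 bits -> l1_idx = 1
  next 2 bits -> l2_idx = 0
  bottom 4 bits -> offset = 10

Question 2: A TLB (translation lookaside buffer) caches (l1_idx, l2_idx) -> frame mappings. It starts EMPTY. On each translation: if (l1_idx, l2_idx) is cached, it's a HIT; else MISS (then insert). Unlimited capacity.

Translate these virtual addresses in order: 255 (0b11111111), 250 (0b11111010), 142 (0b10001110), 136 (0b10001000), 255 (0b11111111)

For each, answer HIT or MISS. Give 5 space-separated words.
Answer: MISS HIT MISS HIT HIT

Derivation:
vaddr=255: (3,3) not in TLB -> MISS, insert
vaddr=250: (3,3) in TLB -> HIT
vaddr=142: (2,0) not in TLB -> MISS, insert
vaddr=136: (2,0) in TLB -> HIT
vaddr=255: (3,3) in TLB -> HIT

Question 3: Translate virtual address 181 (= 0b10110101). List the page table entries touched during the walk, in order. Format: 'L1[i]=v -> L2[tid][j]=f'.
Answer: L1[2]=2 -> L2[2][3]=41

Derivation:
vaddr = 181 = 0b10110101
Split: l1_idx=2, l2_idx=3, offset=5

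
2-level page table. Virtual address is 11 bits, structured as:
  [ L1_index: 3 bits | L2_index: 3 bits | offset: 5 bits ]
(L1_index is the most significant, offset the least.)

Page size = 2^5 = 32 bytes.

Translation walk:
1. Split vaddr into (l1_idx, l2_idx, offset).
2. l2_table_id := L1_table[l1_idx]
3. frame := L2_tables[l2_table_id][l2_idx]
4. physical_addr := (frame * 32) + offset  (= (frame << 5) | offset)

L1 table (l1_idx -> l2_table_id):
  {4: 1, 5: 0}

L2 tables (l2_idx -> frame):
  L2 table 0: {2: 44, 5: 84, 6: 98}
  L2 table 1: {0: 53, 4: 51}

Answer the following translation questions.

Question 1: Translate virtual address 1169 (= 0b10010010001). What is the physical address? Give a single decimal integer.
Answer: 1649

Derivation:
vaddr = 1169 = 0b10010010001
Split: l1_idx=4, l2_idx=4, offset=17
L1[4] = 1
L2[1][4] = 51
paddr = 51 * 32 + 17 = 1649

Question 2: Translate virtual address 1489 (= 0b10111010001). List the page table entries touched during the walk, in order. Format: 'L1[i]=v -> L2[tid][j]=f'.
Answer: L1[5]=0 -> L2[0][6]=98

Derivation:
vaddr = 1489 = 0b10111010001
Split: l1_idx=5, l2_idx=6, offset=17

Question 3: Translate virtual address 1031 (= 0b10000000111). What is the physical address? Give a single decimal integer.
Answer: 1703

Derivation:
vaddr = 1031 = 0b10000000111
Split: l1_idx=4, l2_idx=0, offset=7
L1[4] = 1
L2[1][0] = 53
paddr = 53 * 32 + 7 = 1703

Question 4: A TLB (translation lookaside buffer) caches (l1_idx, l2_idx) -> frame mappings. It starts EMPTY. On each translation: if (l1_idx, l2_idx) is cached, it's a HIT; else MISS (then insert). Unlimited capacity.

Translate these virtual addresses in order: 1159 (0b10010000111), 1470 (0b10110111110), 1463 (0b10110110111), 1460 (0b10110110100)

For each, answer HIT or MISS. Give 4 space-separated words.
vaddr=1159: (4,4) not in TLB -> MISS, insert
vaddr=1470: (5,5) not in TLB -> MISS, insert
vaddr=1463: (5,5) in TLB -> HIT
vaddr=1460: (5,5) in TLB -> HIT

Answer: MISS MISS HIT HIT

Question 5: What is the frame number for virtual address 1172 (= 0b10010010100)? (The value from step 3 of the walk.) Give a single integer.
vaddr = 1172: l1_idx=4, l2_idx=4
L1[4] = 1; L2[1][4] = 51

Answer: 51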